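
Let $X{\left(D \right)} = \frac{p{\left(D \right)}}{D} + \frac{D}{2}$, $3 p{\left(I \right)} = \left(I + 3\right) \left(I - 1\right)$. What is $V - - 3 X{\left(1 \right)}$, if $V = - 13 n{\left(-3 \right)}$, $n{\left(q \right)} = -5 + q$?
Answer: $\frac{211}{2} \approx 105.5$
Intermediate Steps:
$p{\left(I \right)} = \frac{\left(-1 + I\right) \left(3 + I\right)}{3}$ ($p{\left(I \right)} = \frac{\left(I + 3\right) \left(I - 1\right)}{3} = \frac{\left(3 + I\right) \left(-1 + I\right)}{3} = \frac{\left(-1 + I\right) \left(3 + I\right)}{3}$)
$V = 104$ ($V = - 13 \left(-5 - 3\right) = \left(-13\right) \left(-8\right) = 104$)
$X{\left(D \right)} = \frac{D}{2} + \frac{-1 + \frac{D^{2}}{3} + \frac{2 D}{3}}{D}$ ($X{\left(D \right)} = \frac{-1 + \frac{D^{2}}{3} + \frac{2 D}{3}}{D} + \frac{D}{2} = \frac{D}{2} + \frac{-1 + \frac{D^{2}}{3} + \frac{2 D}{3}}{D}$)
$V - - 3 X{\left(1 \right)} = 104 - - 3 \left(\frac{2}{3} - 1^{-1} + \frac{5}{6} \cdot 1\right) = 104 - - 3 \left(\frac{2}{3} - 1 + \frac{5}{6}\right) = 104 - \left(-3\right) \frac{1}{2} = 104 - - \frac{3}{2} = 104 + \frac{3}{2} = \frac{211}{2}$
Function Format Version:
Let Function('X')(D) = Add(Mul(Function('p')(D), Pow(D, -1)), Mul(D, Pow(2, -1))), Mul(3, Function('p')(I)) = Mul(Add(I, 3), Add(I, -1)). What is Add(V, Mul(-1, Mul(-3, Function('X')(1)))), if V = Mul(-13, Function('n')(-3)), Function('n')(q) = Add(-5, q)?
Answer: Rational(211, 2) ≈ 105.50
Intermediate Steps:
Function('p')(I) = Mul(Rational(1, 3), Add(-1, I), Add(3, I)) (Function('p')(I) = Mul(Rational(1, 3), Mul(Add(I, 3), Add(I, -1))) = Mul(Rational(1, 3), Mul(Add(3, I), Add(-1, I))) = Mul(Rational(1, 3), Mul(Add(-1, I), Add(3, I))) = Mul(Rational(1, 3), Add(-1, I), Add(3, I)))
V = 104 (V = Mul(-13, Add(-5, -3)) = Mul(-13, -8) = 104)
Function('X')(D) = Add(Mul(Rational(1, 2), D), Mul(Pow(D, -1), Add(-1, Mul(Rational(1, 3), Pow(D, 2)), Mul(Rational(2, 3), D)))) (Function('X')(D) = Add(Mul(Add(-1, Mul(Rational(1, 3), Pow(D, 2)), Mul(Rational(2, 3), D)), Pow(D, -1)), Mul(D, Pow(2, -1))) = Add(Mul(Pow(D, -1), Add(-1, Mul(Rational(1, 3), Pow(D, 2)), Mul(Rational(2, 3), D))), Mul(D, Rational(1, 2))) = Add(Mul(Pow(D, -1), Add(-1, Mul(Rational(1, 3), Pow(D, 2)), Mul(Rational(2, 3), D))), Mul(Rational(1, 2), D)) = Add(Mul(Rational(1, 2), D), Mul(Pow(D, -1), Add(-1, Mul(Rational(1, 3), Pow(D, 2)), Mul(Rational(2, 3), D)))))
Add(V, Mul(-1, Mul(-3, Function('X')(1)))) = Add(104, Mul(-1, Mul(-3, Add(Rational(2, 3), Mul(-1, Pow(1, -1)), Mul(Rational(5, 6), 1))))) = Add(104, Mul(-1, Mul(-3, Add(Rational(2, 3), Mul(-1, 1), Rational(5, 6))))) = Add(104, Mul(-1, Mul(-3, Add(Rational(2, 3), -1, Rational(5, 6))))) = Add(104, Mul(-1, Mul(-3, Rational(1, 2)))) = Add(104, Mul(-1, Rational(-3, 2))) = Add(104, Rational(3, 2)) = Rational(211, 2)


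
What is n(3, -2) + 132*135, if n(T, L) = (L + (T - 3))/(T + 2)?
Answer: 89098/5 ≈ 17820.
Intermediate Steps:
n(T, L) = (-3 + L + T)/(2 + T) (n(T, L) = (L + (-3 + T))/(2 + T) = (-3 + L + T)/(2 + T))
n(3, -2) + 132*135 = (-3 - 2 + 3)/(2 + 3) + 132*135 = -2/5 + 17820 = (⅕)*(-2) + 17820 = -⅖ + 17820 = 89098/5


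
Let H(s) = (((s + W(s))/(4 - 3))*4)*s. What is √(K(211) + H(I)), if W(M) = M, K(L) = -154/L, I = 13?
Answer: √60159898/211 ≈ 36.760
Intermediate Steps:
H(s) = 8*s² (H(s) = (((s + s)/(4 - 3))*4)*s = (((2*s)/1)*4)*s = (((2*s)*1)*4)*s = ((2*s)*4)*s = (8*s)*s = 8*s²)
√(K(211) + H(I)) = √(-154/211 + 8*13²) = √(-154*1/211 + 8*169) = √(-154/211 + 1352) = √(285118/211) = √60159898/211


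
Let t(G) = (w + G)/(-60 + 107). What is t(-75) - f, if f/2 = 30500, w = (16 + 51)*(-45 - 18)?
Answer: -2871296/47 ≈ -61091.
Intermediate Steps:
w = -4221 (w = 67*(-63) = -4221)
t(G) = -4221/47 + G/47 (t(G) = (-4221 + G)/(-60 + 107) = (-4221 + G)/47 = (-4221 + G)*(1/47) = -4221/47 + G/47)
f = 61000 (f = 2*30500 = 61000)
t(-75) - f = (-4221/47 + (1/47)*(-75)) - 1*61000 = (-4221/47 - 75/47) - 61000 = -4296/47 - 61000 = -2871296/47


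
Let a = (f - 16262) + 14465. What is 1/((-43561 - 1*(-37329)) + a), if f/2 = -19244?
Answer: -1/46517 ≈ -2.1498e-5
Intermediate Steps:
f = -38488 (f = 2*(-19244) = -38488)
a = -40285 (a = (-38488 - 16262) + 14465 = -54750 + 14465 = -40285)
1/((-43561 - 1*(-37329)) + a) = 1/((-43561 - 1*(-37329)) - 40285) = 1/((-43561 + 37329) - 40285) = 1/(-6232 - 40285) = 1/(-46517) = -1/46517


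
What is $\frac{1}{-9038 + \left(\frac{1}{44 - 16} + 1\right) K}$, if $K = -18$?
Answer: $- \frac{14}{126793} \approx -0.00011042$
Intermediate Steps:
$\frac{1}{-9038 + \left(\frac{1}{44 - 16} + 1\right) K} = \frac{1}{-9038 + \left(\frac{1}{44 - 16} + 1\right) \left(-18\right)} = \frac{1}{-9038 + \left(\frac{1}{28} + 1\right) \left(-18\right)} = \frac{1}{-9038 + \frac{29}{28} \left(-18\right)} = \frac{1}{-9038 - \frac{261}{14}} = \frac{1}{- \frac{126793}{14}} = - \frac{14}{126793}$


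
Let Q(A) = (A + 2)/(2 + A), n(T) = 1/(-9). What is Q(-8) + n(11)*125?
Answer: -116/9 ≈ -12.889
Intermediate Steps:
n(T) = -⅑
Q(A) = 1 (Q(A) = (2 + A)/(2 + A) = 1)
Q(-8) + n(11)*125 = 1 - ⅑*125 = 1 - 125/9 = -116/9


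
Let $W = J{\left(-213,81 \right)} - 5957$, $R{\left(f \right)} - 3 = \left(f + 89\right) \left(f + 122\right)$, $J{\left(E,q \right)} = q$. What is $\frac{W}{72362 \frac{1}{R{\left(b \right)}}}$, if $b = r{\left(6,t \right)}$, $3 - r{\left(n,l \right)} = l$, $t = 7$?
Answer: $- \frac{29476954}{36181} \approx -814.71$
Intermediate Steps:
$r{\left(n,l \right)} = 3 - l$
$b = -4$ ($b = 3 - 7 = -4$)
$R{\left(f \right)} = 3 + \left(89 + f\right) \left(122 + f\right)$ ($R{\left(f \right)} = 3 + \left(f + 89\right) \left(f + 122\right) = 3 + \left(89 + f\right) \left(122 + f\right)$)
$W = -5876$ ($W = 81 - 5957 = -5876$)
$\frac{W}{72362 \frac{1}{R{\left(b \right)}}} = - \frac{5876}{72362 \frac{1}{10861 + \left(-4\right)^{2} + 211 \left(-4\right)}} = - \frac{5876}{72362 \frac{1}{10861 + 16 - 844}} = - \frac{5876}{72362 \cdot \frac{1}{10033}} = - \frac{5876}{\frac{72362}{10033}} = \left(-5876\right) \frac{10033}{72362} = - \frac{29476954}{36181}$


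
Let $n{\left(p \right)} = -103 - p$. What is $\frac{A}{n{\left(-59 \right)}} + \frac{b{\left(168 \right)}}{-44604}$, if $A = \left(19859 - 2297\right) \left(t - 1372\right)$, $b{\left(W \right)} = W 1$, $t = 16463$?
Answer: $- \frac{70364971745}{11682} \approx -6.0234 \cdot 10^{6}$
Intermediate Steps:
$b{\left(W \right)} = W$
$A = 265028142$ ($A = \left(19859 - 2297\right) \left(16463 - 1372\right) = 17562 \cdot 15091 = 265028142$)
$\frac{A}{n{\left(-59 \right)}} + \frac{b{\left(168 \right)}}{-44604} = \frac{265028142}{-103 - -59} + \frac{168}{-44604} = \frac{265028142}{-103 + 59} + 168 \left(- \frac{1}{44604}\right) = \frac{265028142}{-44} - \frac{2}{531} = 265028142 \left(- \frac{1}{44}\right) - \frac{2}{531} = - \frac{132514071}{22} - \frac{2}{531} = - \frac{70364971745}{11682}$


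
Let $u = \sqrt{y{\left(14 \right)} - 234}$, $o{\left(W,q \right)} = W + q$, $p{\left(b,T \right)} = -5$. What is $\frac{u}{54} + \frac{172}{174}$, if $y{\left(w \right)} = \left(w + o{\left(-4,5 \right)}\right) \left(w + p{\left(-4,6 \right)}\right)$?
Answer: $\frac{86}{87} + \frac{i \sqrt{11}}{18} \approx 0.98851 + 0.18426 i$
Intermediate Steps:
$y{\left(w \right)} = \left(1 + w\right) \left(-5 + w\right)$ ($y{\left(w \right)} = \left(w + \left(-4 + 5\right)\right) \left(w - 5\right) = \left(w + 1\right) \left(-5 + w\right) = \left(1 + w\right) \left(-5 + w\right)$)
$u = 3 i \sqrt{11}$ ($u = \sqrt{\left(-5 + 14^{2} - 56\right) - 234} = \sqrt{\left(-5 + 196 - 56\right) - 234} = \sqrt{135 - 234} = \sqrt{-99} = 3 i \sqrt{11} \approx 9.9499 i$)
$\frac{u}{54} + \frac{172}{174} = \frac{3 i \sqrt{11}}{54} + \frac{172}{174} = 3 i \sqrt{11} \cdot \frac{1}{54} + 172 \cdot \frac{1}{174} = \frac{i \sqrt{11}}{18} + \frac{86}{87} = \frac{86}{87} + \frac{i \sqrt{11}}{18}$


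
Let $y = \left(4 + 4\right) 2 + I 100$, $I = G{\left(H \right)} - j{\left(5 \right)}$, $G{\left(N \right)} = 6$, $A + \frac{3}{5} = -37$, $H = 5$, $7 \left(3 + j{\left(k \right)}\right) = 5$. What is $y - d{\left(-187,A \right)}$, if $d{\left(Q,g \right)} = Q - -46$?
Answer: $\frac{6899}{7} \approx 985.57$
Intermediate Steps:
$j{\left(k \right)} = - \frac{16}{7}$ ($j{\left(k \right)} = -3 + \frac{1}{7} \cdot 5 = -3 + \frac{5}{7} = - \frac{16}{7}$)
$A = - \frac{188}{5}$ ($A = - \frac{3}{5} - 37 = - \frac{188}{5} \approx -37.6$)
$d{\left(Q,g \right)} = 46 + Q$ ($d{\left(Q,g \right)} = Q + 46 = 46 + Q$)
$I = \frac{58}{7}$ ($I = 6 - - \frac{16}{7} = 6 + \frac{16}{7} = \frac{58}{7} \approx 8.2857$)
$y = \frac{5912}{7}$ ($y = \left(4 + 4\right) 2 + \frac{58}{7} \cdot 100 = 8 \cdot 2 + \frac{5800}{7} = 16 + \frac{5800}{7} = \frac{5912}{7} \approx 844.57$)
$y - d{\left(-187,A \right)} = \frac{5912}{7} - \left(46 - 187\right) = \frac{5912}{7} - -141 = \frac{5912}{7} + 141 = \frac{6899}{7}$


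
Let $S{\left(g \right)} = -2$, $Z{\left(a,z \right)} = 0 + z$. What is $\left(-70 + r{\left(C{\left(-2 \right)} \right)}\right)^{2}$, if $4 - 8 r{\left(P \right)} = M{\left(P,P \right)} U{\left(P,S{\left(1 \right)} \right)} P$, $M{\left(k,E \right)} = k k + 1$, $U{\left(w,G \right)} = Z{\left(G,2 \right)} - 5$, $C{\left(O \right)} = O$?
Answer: $\frac{85849}{16} \approx 5365.6$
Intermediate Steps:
$Z{\left(a,z \right)} = z$
$U{\left(w,G \right)} = -3$ ($U{\left(w,G \right)} = 2 - 5 = -3$)
$M{\left(k,E \right)} = 1 + k^{2}$ ($M{\left(k,E \right)} = k^{2} + 1 = 1 + k^{2}$)
$r{\left(P \right)} = \frac{1}{2} - \frac{P \left(-3 - 3 P^{2}\right)}{8}$ ($r{\left(P \right)} = \frac{1}{2} - \frac{\left(1 + P^{2}\right) \left(-3\right) P}{8} = \frac{1}{2} - \frac{\left(-3 - 3 P^{2}\right) P}{8} = \frac{1}{2} - \frac{P \left(-3 - 3 P^{2}\right)}{8}$)
$\left(-70 + r{\left(C{\left(-2 \right)} \right)}\right)^{2} = \left(-70 + \left(\frac{1}{2} + \frac{3}{8} \left(-2\right) \left(1 + \left(-2\right)^{2}\right)\right)\right)^{2} = \left(-70 + \left(\frac{1}{2} + \frac{3}{8} \left(-2\right) \left(1 + 4\right)\right)\right)^{2} = \left(-70 + \left(\frac{1}{2} + \frac{3}{8} \left(-2\right) 5\right)\right)^{2} = \left(-70 + \left(\frac{1}{2} - \frac{15}{4}\right)\right)^{2} = \left(-70 - \frac{13}{4}\right)^{2} = \left(- \frac{293}{4}\right)^{2} = \frac{85849}{16}$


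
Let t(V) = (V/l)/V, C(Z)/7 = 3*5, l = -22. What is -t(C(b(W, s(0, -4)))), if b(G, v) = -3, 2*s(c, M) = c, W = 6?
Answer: 1/22 ≈ 0.045455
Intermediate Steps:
s(c, M) = c/2
C(Z) = 105 (C(Z) = 7*(3*5) = 7*15 = 105)
t(V) = -1/22 (t(V) = (V/(-22))/V = (V*(-1/22))/V = (-V/22)/V = -1/22)
-t(C(b(W, s(0, -4)))) = -1*(-1/22) = 1/22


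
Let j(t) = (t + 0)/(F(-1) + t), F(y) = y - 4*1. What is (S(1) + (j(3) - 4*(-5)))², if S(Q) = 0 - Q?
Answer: 1225/4 ≈ 306.25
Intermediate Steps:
F(y) = -4 + y (F(y) = y - 4 = -4 + y)
S(Q) = -Q
j(t) = t/(-5 + t) (j(t) = (t + 0)/((-4 - 1) + t) = t/(-5 + t))
(S(1) + (j(3) - 4*(-5)))² = (-1*1 + (3/(-5 + 3) - 4*(-5)))² = (-1 + (3/(-2) + 20))² = (-1 + (3*(-½) + 20))² = (-1 + (-3/2 + 20))² = (-1 + 37/2)² = (35/2)² = 1225/4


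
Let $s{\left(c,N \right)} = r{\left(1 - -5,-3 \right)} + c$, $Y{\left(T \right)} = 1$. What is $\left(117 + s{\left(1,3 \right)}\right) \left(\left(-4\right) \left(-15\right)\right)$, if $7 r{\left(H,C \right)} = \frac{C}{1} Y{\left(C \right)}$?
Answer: $\frac{49380}{7} \approx 7054.3$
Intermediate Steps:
$r{\left(H,C \right)} = \frac{C}{7}$ ($r{\left(H,C \right)} = \frac{\frac{C}{1} \cdot 1}{7} = \frac{1 C 1}{7} = \frac{C 1}{7} = \frac{C}{7}$)
$s{\left(c,N \right)} = - \frac{3}{7} + c$ ($s{\left(c,N \right)} = \frac{1}{7} \left(-3\right) + c = - \frac{3}{7} + c$)
$\left(117 + s{\left(1,3 \right)}\right) \left(\left(-4\right) \left(-15\right)\right) = \left(117 + \left(- \frac{3}{7} + 1\right)\right) \left(\left(-4\right) \left(-15\right)\right) = \left(117 + \frac{4}{7}\right) 60 = \frac{823}{7} \cdot 60 = \frac{49380}{7}$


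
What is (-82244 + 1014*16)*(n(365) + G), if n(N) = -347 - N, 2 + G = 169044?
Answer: -11113146600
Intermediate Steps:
G = 169042 (G = -2 + 169044 = 169042)
(-82244 + 1014*16)*(n(365) + G) = (-82244 + 1014*16)*((-347 - 1*365) + 169042) = (-82244 + 16224)*((-347 - 365) + 169042) = -66020*(-712 + 169042) = -66020*168330 = -11113146600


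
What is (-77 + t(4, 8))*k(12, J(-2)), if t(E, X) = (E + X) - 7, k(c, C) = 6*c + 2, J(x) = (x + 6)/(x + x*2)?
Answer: -5328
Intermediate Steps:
J(x) = (6 + x)/(3*x) (J(x) = (6 + x)/(x + 2*x) = (6 + x)/((3*x)) = (6 + x)*(1/(3*x)) = (6 + x)/(3*x))
k(c, C) = 2 + 6*c
t(E, X) = -7 + E + X
(-77 + t(4, 8))*k(12, J(-2)) = (-77 + (-7 + 4 + 8))*(2 + 6*12) = (-77 + 5)*(2 + 72) = -72*74 = -5328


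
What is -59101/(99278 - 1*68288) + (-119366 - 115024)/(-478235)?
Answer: -4200084127/2964100530 ≈ -1.4170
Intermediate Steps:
-59101/(99278 - 1*68288) + (-119366 - 115024)/(-478235) = -59101/(99278 - 68288) - 234390*(-1/478235) = -59101/30990 + 46878/95647 = -4200084127/2964100530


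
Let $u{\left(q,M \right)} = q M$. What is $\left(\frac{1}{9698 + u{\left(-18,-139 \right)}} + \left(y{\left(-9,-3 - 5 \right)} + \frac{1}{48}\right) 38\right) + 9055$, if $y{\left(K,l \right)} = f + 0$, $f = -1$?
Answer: $\frac{165025589}{18300} \approx 9017.8$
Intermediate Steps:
$y{\left(K,l \right)} = -1$ ($y{\left(K,l \right)} = -1 + 0 = -1$)
$u{\left(q,M \right)} = M q$
$\left(\frac{1}{9698 + u{\left(-18,-139 \right)}} + \left(y{\left(-9,-3 - 5 \right)} + \frac{1}{48}\right) 38\right) + 9055 = \left(\frac{1}{9698 - -2502} + \left(-1 + \frac{1}{48}\right) 38\right) + 9055 = \left(\frac{1}{9698 + 2502} + \left(-1 + \frac{1}{48}\right) 38\right) + 9055 = \left(\frac{1}{12200} - \frac{893}{24}\right) + 9055 = - \frac{680911}{18300} + 9055 = \frac{165025589}{18300}$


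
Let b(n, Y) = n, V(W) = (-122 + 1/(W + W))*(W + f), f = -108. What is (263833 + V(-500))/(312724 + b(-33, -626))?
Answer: 42251201/39086375 ≈ 1.0810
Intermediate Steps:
V(W) = (-122 + 1/(2*W))*(-108 + W) (V(W) = (-122 + 1/(W + W))*(W - 108) = (-122 + 1/(2*W))*(-108 + W))
(263833 + V(-500))/(312724 + b(-33, -626)) = (263833 + (26353/2 - 122*(-500) - 54/(-500)))/(312724 - 33) = (263833 + (26353/2 + 61000 - 54*(-1/500)))/312691 = (263833 + (26353/2 + 61000 + 27/250))*(1/312691) = (263833 + 9272076/125)*(1/312691) = (42251201/125)*(1/312691) = 42251201/39086375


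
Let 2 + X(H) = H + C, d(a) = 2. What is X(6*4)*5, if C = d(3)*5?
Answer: 160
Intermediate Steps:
C = 10 (C = 2*5 = 10)
X(H) = 8 + H (X(H) = -2 + (H + 10) = -2 + (10 + H) = 8 + H)
X(6*4)*5 = (8 + 6*4)*5 = (8 + 24)*5 = 32*5 = 160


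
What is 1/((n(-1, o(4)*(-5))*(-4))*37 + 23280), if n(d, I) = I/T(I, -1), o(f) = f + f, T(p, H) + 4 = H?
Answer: 1/22096 ≈ 4.5257e-5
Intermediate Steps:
T(p, H) = -4 + H
o(f) = 2*f
n(d, I) = -I/5 (n(d, I) = I/(-4 - 1) = I/(-5) = I*(-⅕) = -I/5)
1/((n(-1, o(4)*(-5))*(-4))*37 + 23280) = 1/((-2*4*(-5)/5*(-4))*37 + 23280) = 1/((-8*(-5)/5*(-4))*37 + 23280) = 1/((-⅕*(-40)*(-4))*37 + 23280) = 1/((8*(-4))*37 + 23280) = 1/(-32*37 + 23280) = 1/(-1184 + 23280) = 1/22096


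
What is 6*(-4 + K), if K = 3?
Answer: -6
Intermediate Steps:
6*(-4 + K) = 6*(-4 + 3) = 6*(-1) = -6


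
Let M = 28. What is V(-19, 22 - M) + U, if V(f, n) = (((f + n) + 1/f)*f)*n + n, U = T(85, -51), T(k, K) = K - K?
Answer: -2862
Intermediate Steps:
T(k, K) = 0
U = 0
V(f, n) = n + f*n*(f + n + 1/f) (V(f, n) = ((f + n + 1/f)*f)*n + n = (f*(f + n + 1/f))*n + n = f*n*(f + n + 1/f) + n = n + f*n*(f + n + 1/f))
V(-19, 22 - M) + U = (22 - 1*28)*(2 + (-19)² - 19*(22 - 1*28)) + 0 = (22 - 28)*(2 + 361 - 19*(22 - 28)) + 0 = -6*(2 + 361 - 19*(-6)) + 0 = -6*(2 + 361 + 114) + 0 = -6*477 + 0 = -2862 + 0 = -2862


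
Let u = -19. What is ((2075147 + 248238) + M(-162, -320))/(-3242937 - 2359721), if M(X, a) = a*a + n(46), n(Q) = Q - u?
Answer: -1212925/2801329 ≈ -0.43298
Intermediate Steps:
n(Q) = 19 + Q (n(Q) = Q - 1*(-19) = Q + 19 = 19 + Q)
M(X, a) = 65 + a**2 (M(X, a) = a*a + (19 + 46) = a**2 + 65 = 65 + a**2)
((2075147 + 248238) + M(-162, -320))/(-3242937 - 2359721) = ((2075147 + 248238) + (65 + (-320)**2))/(-3242937 - 2359721) = (2323385 + (65 + 102400))/(-5602658) = (2323385 + 102465)*(-1/5602658) = 2425850*(-1/5602658) = -1212925/2801329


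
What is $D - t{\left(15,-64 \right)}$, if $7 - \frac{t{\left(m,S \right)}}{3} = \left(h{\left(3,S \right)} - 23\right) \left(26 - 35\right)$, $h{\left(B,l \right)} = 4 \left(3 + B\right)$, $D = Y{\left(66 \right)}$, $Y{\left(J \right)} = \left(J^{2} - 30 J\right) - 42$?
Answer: $2286$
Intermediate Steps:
$Y{\left(J \right)} = -42 + J^{2} - 30 J$
$D = 2334$ ($D = -42 + 66^{2} - 1980 = -42 + 4356 - 1980 = 2334$)
$h{\left(B,l \right)} = 12 + 4 B$
$t{\left(m,S \right)} = 48$ ($t{\left(m,S \right)} = 21 - 3 \left(\left(12 + 4 \cdot 3\right) - 23\right) \left(26 - 35\right) = 21 - 3 \left(\left(12 + 12\right) - 23\right) \left(-9\right) = 21 - 3 \left(24 - 23\right) \left(-9\right) = 21 - 3 \cdot 1 \left(-9\right) = 21 - -27 = 21 + 27 = 48$)
$D - t{\left(15,-64 \right)} = 2334 - 48 = 2286$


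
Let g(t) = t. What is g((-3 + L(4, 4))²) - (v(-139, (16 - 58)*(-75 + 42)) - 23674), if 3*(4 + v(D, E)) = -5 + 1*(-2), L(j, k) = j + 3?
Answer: 71089/3 ≈ 23696.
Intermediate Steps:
L(j, k) = 3 + j
v(D, E) = -19/3 (v(D, E) = -4 + (-5 + 1*(-2))/3 = -4 + (-5 - 2)/3 = -4 + (⅓)*(-7) = -4 - 7/3 = -19/3)
g((-3 + L(4, 4))²) - (v(-139, (16 - 58)*(-75 + 42)) - 23674) = (-3 + (3 + 4))² - (-19/3 - 23674) = (-3 + 7)² - 1*(-71041/3) = 4² + 71041/3 = 16 + 71041/3 = 71089/3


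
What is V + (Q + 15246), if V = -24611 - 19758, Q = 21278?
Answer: -7845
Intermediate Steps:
V = -44369
V + (Q + 15246) = -44369 + (21278 + 15246) = -44369 + 36524 = -7845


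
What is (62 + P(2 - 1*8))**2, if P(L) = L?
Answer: 3136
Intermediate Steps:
(62 + P(2 - 1*8))**2 = (62 + (2 - 1*8))**2 = (62 + (2 - 8))**2 = (62 - 6)**2 = 56**2 = 3136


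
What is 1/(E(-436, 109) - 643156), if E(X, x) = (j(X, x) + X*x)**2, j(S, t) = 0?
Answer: 1/2257887420 ≈ 4.4289e-10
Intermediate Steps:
E(X, x) = X**2*x**2 (E(X, x) = (0 + X*x)**2 = (X*x)**2 = X**2*x**2)
1/(E(-436, 109) - 643156) = 1/((-436)**2*109**2 - 643156) = 1/(190096*11881 - 643156) = 1/(2258530576 - 643156) = 1/2257887420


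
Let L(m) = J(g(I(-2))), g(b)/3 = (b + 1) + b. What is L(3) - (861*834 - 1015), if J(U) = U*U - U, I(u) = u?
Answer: -716969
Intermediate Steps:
g(b) = 3 + 6*b (g(b) = 3*((b + 1) + b) = 3*((1 + b) + b) = 3*(1 + 2*b) = 3 + 6*b)
J(U) = U**2 - U
L(m) = 90 (L(m) = (3 + 6*(-2))*(-1 + (3 + 6*(-2))) = (3 - 12)*(-1 + (3 - 12)) = -9*(-1 - 9) = -9*(-10) = 90)
L(3) - (861*834 - 1015) = 90 - (861*834 - 1015) = 90 - (718074 - 1015) = 90 - 1*717059 = 90 - 717059 = -716969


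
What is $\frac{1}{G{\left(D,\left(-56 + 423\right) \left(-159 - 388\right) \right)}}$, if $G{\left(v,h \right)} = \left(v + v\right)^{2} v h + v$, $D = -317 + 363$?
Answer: $- \frac{1}{78160418610} \approx -1.2794 \cdot 10^{-11}$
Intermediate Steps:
$D = 46$
$G{\left(v,h \right)} = v + 4 h v^{3}$ ($G{\left(v,h \right)} = \left(2 v\right)^{2} v h + v = 4 v^{2} v h + v = 4 v^{3} h + v = 4 h v^{3} + v = v + 4 h v^{3}$)
$\frac{1}{G{\left(D,\left(-56 + 423\right) \left(-159 - 388\right) \right)}} = \frac{1}{46 + 4 \left(-56 + 423\right) \left(-159 - 388\right) 46^{3}} = \frac{1}{46 + 4 \cdot 367 \left(-547\right) 97336} = \frac{1}{46 + 4 \left(-200749\right) 97336} = \frac{1}{46 - 78160418656} = \frac{1}{-78160418610} = - \frac{1}{78160418610}$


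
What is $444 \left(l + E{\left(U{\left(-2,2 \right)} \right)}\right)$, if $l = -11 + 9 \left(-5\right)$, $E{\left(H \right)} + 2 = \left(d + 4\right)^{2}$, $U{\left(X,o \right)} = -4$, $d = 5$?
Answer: $10212$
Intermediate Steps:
$E{\left(H \right)} = 79$ ($E{\left(H \right)} = -2 + \left(5 + 4\right)^{2} = -2 + 9^{2} = -2 + 81 = 79$)
$l = -56$ ($l = -11 - 45 = -56$)
$444 \left(l + E{\left(U{\left(-2,2 \right)} \right)}\right) = 444 \left(-56 + 79\right) = 444 \cdot 23 = 10212$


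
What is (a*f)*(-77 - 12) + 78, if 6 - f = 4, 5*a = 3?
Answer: -144/5 ≈ -28.800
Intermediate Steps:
a = ⅗ (a = (⅕)*3 = ⅗ ≈ 0.60000)
f = 2 (f = 6 - 1*4 = 6 - 4 = 2)
(a*f)*(-77 - 12) + 78 = ((⅗)*2)*(-77 - 12) + 78 = (6/5)*(-89) + 78 = -534/5 + 78 = -144/5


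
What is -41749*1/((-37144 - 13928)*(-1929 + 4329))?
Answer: 41749/122572800 ≈ 0.00034061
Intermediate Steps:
-41749*1/((-37144 - 13928)*(-1929 + 4329)) = -41749/((-51072*2400)) = -41749/(-122572800) = -41749*(-1/122572800) = 41749/122572800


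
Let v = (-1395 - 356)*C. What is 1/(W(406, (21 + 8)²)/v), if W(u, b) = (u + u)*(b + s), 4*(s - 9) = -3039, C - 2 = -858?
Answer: 1498856/73283 ≈ 20.453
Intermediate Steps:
C = -856 (C = 2 - 858 = -856)
s = -3003/4 (s = 9 + (¼)*(-3039) = 9 - 3039/4 = -3003/4 ≈ -750.75)
W(u, b) = 2*u*(-3003/4 + b) (W(u, b) = (u + u)*(b - 3003/4) = (2*u)*(-3003/4 + b) = 2*u*(-3003/4 + b))
v = 1498856 (v = (-1395 - 356)*(-856) = -1751*(-856) = 1498856)
1/(W(406, (21 + 8)²)/v) = 1/(((½)*406*(-3003 + 4*(21 + 8)²))/1498856) = 1/(((½)*406*(-3003 + 4*29²))*(1/1498856)) = 1/(((½)*406*(-3003 + 4*841))*(1/1498856)) = 1/(((½)*406*(-3003 + 3364))*(1/1498856)) = 1/(((½)*406*361)*(1/1498856)) = 1/(73283*(1/1498856)) = 1/(73283/1498856) = 1498856/73283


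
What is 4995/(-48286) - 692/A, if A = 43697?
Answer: -251680427/2109953342 ≈ -0.11928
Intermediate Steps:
4995/(-48286) - 692/A = 4995/(-48286) - 692/43697 = 4995*(-1/48286) - 692*1/43697 = -4995/48286 - 692/43697 = -251680427/2109953342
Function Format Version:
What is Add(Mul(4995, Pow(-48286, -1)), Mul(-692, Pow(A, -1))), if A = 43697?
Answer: Rational(-251680427, 2109953342) ≈ -0.11928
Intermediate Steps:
Add(Mul(4995, Pow(-48286, -1)), Mul(-692, Pow(A, -1))) = Add(Mul(4995, Pow(-48286, -1)), Mul(-692, Pow(43697, -1))) = Add(Mul(4995, Rational(-1, 48286)), Mul(-692, Rational(1, 43697))) = Add(Rational(-4995, 48286), Rational(-692, 43697)) = Rational(-251680427, 2109953342)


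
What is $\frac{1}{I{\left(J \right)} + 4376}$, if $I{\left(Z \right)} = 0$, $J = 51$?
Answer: $\frac{1}{4376} \approx 0.00022852$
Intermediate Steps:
$\frac{1}{I{\left(J \right)} + 4376} = \frac{1}{0 + 4376} = \frac{1}{4376}$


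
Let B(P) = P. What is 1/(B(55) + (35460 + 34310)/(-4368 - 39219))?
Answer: 43587/2327515 ≈ 0.018727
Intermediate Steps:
1/(B(55) + (35460 + 34310)/(-4368 - 39219)) = 1/(55 + (35460 + 34310)/(-4368 - 39219)) = 1/(55 + 69770/(-43587)) = 1/(55 + 69770*(-1/43587)) = 1/(55 - 69770/43587) = 1/(2327515/43587) = 43587/2327515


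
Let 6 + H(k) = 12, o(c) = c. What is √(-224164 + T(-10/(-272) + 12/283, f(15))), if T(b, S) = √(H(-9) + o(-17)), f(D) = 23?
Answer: √(-224164 + I*√11) ≈ 0.004 + 473.46*I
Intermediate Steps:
H(k) = 6 (H(k) = -6 + 12 = 6)
T(b, S) = I*√11 (T(b, S) = √(6 - 17) = √(-11) = I*√11)
√(-224164 + T(-10/(-272) + 12/283, f(15))) = √(-224164 + I*√11)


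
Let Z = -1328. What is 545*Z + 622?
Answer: -723138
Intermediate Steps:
545*Z + 622 = 545*(-1328) + 622 = -723760 + 622 = -723138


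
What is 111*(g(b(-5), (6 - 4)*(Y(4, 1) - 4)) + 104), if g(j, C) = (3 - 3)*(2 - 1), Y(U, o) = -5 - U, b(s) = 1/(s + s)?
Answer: 11544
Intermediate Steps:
b(s) = 1/(2*s)
g(j, C) = 0 (g(j, C) = 0*1 = 0)
111*(g(b(-5), (6 - 4)*(Y(4, 1) - 4)) + 104) = 111*(0 + 104) = 111*104 = 11544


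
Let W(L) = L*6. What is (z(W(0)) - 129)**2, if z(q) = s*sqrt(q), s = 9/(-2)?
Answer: 16641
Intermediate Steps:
W(L) = 6*L
s = -9/2 (s = 9*(-1/2) = -9/2 ≈ -4.5000)
z(q) = -9*sqrt(q)/2
(z(W(0)) - 129)**2 = (-9*sqrt(6*0)/2 - 129)**2 = (-9*sqrt(0)/2 - 129)**2 = (-9/2*0 - 129)**2 = (0 - 129)**2 = (-129)**2 = 16641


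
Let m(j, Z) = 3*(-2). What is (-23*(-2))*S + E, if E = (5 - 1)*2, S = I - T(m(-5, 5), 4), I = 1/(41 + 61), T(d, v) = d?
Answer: 14507/51 ≈ 284.45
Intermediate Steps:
m(j, Z) = -6
I = 1/102 ≈ 0.0098039
S = 613/102 (S = 1/102 - 1*(-6) = 1/102 + 6 = 613/102 ≈ 6.0098)
E = 8 (E = 4*2 = 8)
(-23*(-2))*S + E = -23*(-2)*(613/102) + 8 = 46*(613/102) + 8 = 14099/51 + 8 = 14507/51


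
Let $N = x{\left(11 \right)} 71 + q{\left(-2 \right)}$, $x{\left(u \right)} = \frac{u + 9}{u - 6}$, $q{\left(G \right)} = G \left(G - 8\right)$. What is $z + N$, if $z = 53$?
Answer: $357$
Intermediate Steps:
$q{\left(G \right)} = G \left(-8 + G\right)$
$x{\left(u \right)} = \frac{9 + u}{-6 + u}$
$N = 304$ ($N = \frac{9 + 11}{-6 + 11} \cdot 71 - 2 \left(-8 - 2\right) = \frac{1}{5} \cdot 20 \cdot 71 - -20 = \frac{1}{5} \cdot 20 \cdot 71 + 20 = 4 \cdot 71 + 20 = 284 + 20 = 304$)
$z + N = 53 + 304 = 357$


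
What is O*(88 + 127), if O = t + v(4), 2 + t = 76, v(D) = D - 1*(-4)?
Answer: 17630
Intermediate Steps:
v(D) = 4 + D (v(D) = D + 4 = 4 + D)
t = 74 (t = -2 + 76 = 74)
O = 82 (O = 74 + (4 + 4) = 74 + 8 = 82)
O*(88 + 127) = 82*(88 + 127) = 82*215 = 17630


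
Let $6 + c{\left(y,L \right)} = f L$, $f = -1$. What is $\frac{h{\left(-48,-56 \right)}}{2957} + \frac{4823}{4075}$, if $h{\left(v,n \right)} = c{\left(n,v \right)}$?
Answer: $\frac{14432761}{12049775} \approx 1.1978$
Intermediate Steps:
$c{\left(y,L \right)} = -6 - L$
$h{\left(v,n \right)} = -6 - v$
$\frac{h{\left(-48,-56 \right)}}{2957} + \frac{4823}{4075} = \frac{-6 - -48}{2957} + \frac{4823}{4075} = \left(-6 + 48\right) \frac{1}{2957} + 4823 \cdot \frac{1}{4075} = 42 \cdot \frac{1}{2957} + \frac{4823}{4075} = \frac{42}{2957} + \frac{4823}{4075} = \frac{14432761}{12049775}$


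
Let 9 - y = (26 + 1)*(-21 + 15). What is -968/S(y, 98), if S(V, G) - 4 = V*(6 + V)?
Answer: -968/30271 ≈ -0.031978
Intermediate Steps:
y = 171 (y = 9 - (26 + 1)*(-21 + 15) = 9 - 27*(-6) = 9 - 1*(-162) = 9 + 162 = 171)
S(V, G) = 4 + V*(6 + V)
-968/S(y, 98) = -968/(4 + 171² + 6*171) = -968/(4 + 29241 + 1026) = -968/30271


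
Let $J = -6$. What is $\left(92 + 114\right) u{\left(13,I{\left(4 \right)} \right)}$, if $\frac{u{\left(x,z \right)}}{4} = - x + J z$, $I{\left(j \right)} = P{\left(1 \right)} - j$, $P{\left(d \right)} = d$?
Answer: $4120$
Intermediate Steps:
$I{\left(j \right)} = 1 - j$
$u{\left(x,z \right)} = - 24 z - 4 x$ ($u{\left(x,z \right)} = 4 \left(- x - 6 z\right) = - 24 z - 4 x$)
$\left(92 + 114\right) u{\left(13,I{\left(4 \right)} \right)} = \left(92 + 114\right) \left(- 24 \left(1 - 4\right) - 52\right) = 206 \left(- 24 \left(1 - 4\right) - 52\right) = 206 \left(\left(-24\right) \left(-3\right) - 52\right) = 206 \left(72 - 52\right) = 206 \cdot 20 = 4120$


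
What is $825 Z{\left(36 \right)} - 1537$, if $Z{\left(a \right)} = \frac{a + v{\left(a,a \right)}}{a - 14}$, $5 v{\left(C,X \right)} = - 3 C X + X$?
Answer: $-29077$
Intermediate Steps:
$v{\left(C,X \right)} = \frac{X}{5} - \frac{3 C X}{5}$ ($v{\left(C,X \right)} = \frac{- 3 C X + X}{5} = \frac{X - 3 C X}{5} = \frac{X}{5} - \frac{3 C X}{5}$)
$Z{\left(a \right)} = \frac{a + \frac{a \left(1 - 3 a\right)}{5}}{-14 + a}$ ($Z{\left(a \right)} = \frac{a + \frac{a \left(1 - 3 a\right)}{5}}{a - 14} = \frac{a + \frac{a \left(1 - 3 a\right)}{5}}{-14 + a}$)
$825 Z{\left(36 \right)} - 1537 = 825 \cdot \frac{3}{5} \cdot 36 \frac{1}{-14 + 36} \left(2 - 36\right) - 1537 = 825 \cdot \frac{3}{5} \cdot 36 \cdot \frac{1}{22} \left(2 - 36\right) - 1537 = 825 \cdot \frac{3}{5} \cdot 36 \cdot \frac{1}{22} \left(-34\right) - 1537 = 825 \left(- \frac{1836}{55}\right) - 1537 = -27540 - 1537 = -29077$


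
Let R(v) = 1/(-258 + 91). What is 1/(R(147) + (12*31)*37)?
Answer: 167/2298587 ≈ 7.2653e-5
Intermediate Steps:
R(v) = -1/167 (R(v) = 1/(-167) = -1/167)
1/(R(147) + (12*31)*37) = 1/(-1/167 + (12*31)*37) = 1/(-1/167 + 372*37) = 1/(-1/167 + 13764) = 1/(2298587/167) = 167/2298587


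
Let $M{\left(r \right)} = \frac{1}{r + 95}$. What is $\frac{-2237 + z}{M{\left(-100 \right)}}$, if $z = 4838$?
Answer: $-13005$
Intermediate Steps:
$M{\left(r \right)} = \frac{1}{95 + r}$
$\frac{-2237 + z}{M{\left(-100 \right)}} = \frac{-2237 + 4838}{\frac{1}{95 - 100}} = \frac{2601}{\frac{1}{-5}} = \frac{2601}{- \frac{1}{5}} = 2601 \left(-5\right) = -13005$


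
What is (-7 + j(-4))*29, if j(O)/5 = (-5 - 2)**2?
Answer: 6902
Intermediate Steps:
j(O) = 245 (j(O) = 5*(-5 - 2)**2 = 5*(-7)**2 = 5*49 = 245)
(-7 + j(-4))*29 = (-7 + 245)*29 = 238*29 = 6902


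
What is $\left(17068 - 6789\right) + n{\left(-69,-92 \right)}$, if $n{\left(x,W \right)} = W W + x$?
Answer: $18674$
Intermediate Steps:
$n{\left(x,W \right)} = x + W^{2}$ ($n{\left(x,W \right)} = W^{2} + x = x + W^{2}$)
$\left(17068 - 6789\right) + n{\left(-69,-92 \right)} = \left(17068 - 6789\right) - \left(69 - \left(-92\right)^{2}\right) = 10279 + \left(-69 + 8464\right) = 10279 + 8395 = 18674$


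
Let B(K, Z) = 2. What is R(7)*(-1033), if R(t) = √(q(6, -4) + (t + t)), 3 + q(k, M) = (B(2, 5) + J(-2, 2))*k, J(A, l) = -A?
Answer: -1033*√35 ≈ -6111.3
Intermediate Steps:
q(k, M) = -3 + 4*k (q(k, M) = -3 + (2 - 1*(-2))*k = -3 + (2 + 2)*k = -3 + 4*k)
R(t) = √(21 + 2*t) (R(t) = √((-3 + 4*6) + (t + t)) = √((-3 + 24) + 2*t) = √(21 + 2*t))
R(7)*(-1033) = √(21 + 2*7)*(-1033) = √(21 + 14)*(-1033) = √35*(-1033) = -1033*√35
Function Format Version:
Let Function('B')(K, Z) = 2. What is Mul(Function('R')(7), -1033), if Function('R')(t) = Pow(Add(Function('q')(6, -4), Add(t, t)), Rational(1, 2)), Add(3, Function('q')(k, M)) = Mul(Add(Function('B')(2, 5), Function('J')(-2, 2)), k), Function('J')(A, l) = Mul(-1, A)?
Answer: Mul(-1033, Pow(35, Rational(1, 2))) ≈ -6111.3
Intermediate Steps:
Function('q')(k, M) = Add(-3, Mul(4, k)) (Function('q')(k, M) = Add(-3, Mul(Add(2, Mul(-1, -2)), k)) = Add(-3, Mul(Add(2, 2), k)) = Add(-3, Mul(4, k)))
Function('R')(t) = Pow(Add(21, Mul(2, t)), Rational(1, 2)) (Function('R')(t) = Pow(Add(Add(-3, Mul(4, 6)), Add(t, t)), Rational(1, 2)) = Pow(Add(Add(-3, 24), Mul(2, t)), Rational(1, 2)) = Pow(Add(21, Mul(2, t)), Rational(1, 2)))
Mul(Function('R')(7), -1033) = Mul(Pow(Add(21, Mul(2, 7)), Rational(1, 2)), -1033) = Mul(Pow(Add(21, 14), Rational(1, 2)), -1033) = Mul(Pow(35, Rational(1, 2)), -1033) = Mul(-1033, Pow(35, Rational(1, 2)))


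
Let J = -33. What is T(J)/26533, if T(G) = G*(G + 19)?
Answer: 462/26533 ≈ 0.017412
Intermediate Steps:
T(G) = G*(19 + G)
T(J)/26533 = -33*(19 - 33)/26533 = -33*(-14)*(1/26533) = 462*(1/26533) = 462/26533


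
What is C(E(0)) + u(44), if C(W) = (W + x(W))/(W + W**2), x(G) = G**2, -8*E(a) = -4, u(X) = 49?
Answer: 50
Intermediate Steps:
E(a) = 1/2 (E(a) = -1/8*(-4) = 1/2)
C(W) = 1 (C(W) = (W + W**2)/(W + W**2) = 1)
C(E(0)) + u(44) = 1 + 49 = 50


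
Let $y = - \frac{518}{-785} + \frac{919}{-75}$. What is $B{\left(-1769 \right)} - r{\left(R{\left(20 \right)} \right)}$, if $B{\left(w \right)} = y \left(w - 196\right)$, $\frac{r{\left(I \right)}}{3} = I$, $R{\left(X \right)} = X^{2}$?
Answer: $\frac{16941203}{785} \approx 21581.0$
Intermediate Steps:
$y = - \frac{136513}{11775}$ ($y = \left(-518\right) \left(- \frac{1}{785}\right) + 919 \left(- \frac{1}{75}\right) = \frac{518}{785} - \frac{919}{75} = - \frac{136513}{11775} \approx -11.593$)
$r{\left(I \right)} = 3 I$
$B{\left(w \right)} = \frac{26756548}{11775} - \frac{136513 w}{11775}$ ($B{\left(w \right)} = - \frac{136513 \left(w - 196\right)}{11775} = - \frac{136513 \left(-196 + w\right)}{11775} = \frac{26756548}{11775} - \frac{136513 w}{11775}$)
$B{\left(-1769 \right)} - r{\left(R{\left(20 \right)} \right)} = \left(\frac{26756548}{11775} - - \frac{241491497}{11775}\right) - 3 \cdot 20^{2} = \left(\frac{26756548}{11775} + \frac{241491497}{11775}\right) - 3 \cdot 400 = \frac{17883203}{785} - 1200 = \frac{16941203}{785}$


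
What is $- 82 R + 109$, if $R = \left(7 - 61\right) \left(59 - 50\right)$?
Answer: $39961$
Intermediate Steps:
$R = -486$ ($R = \left(-54\right) 9 = -486$)
$- 82 R + 109 = \left(-82\right) \left(-486\right) + 109 = 39852 + 109 = 39961$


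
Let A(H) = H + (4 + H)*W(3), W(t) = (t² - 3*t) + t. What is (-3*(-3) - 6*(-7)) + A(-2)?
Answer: 55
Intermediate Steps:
W(t) = t² - 2*t
A(H) = 12 + 4*H (A(H) = H + (4 + H)*(3*(-2 + 3)) = H + (4 + H)*(3*1) = H + (4 + H)*3 = H + (12 + 3*H) = 12 + 4*H)
(-3*(-3) - 6*(-7)) + A(-2) = (-3*(-3) - 6*(-7)) + (12 + 4*(-2)) = (9 + 42) + (12 - 8) = 51 + 4 = 55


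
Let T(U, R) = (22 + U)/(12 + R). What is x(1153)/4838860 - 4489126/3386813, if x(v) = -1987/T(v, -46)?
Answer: -12761708785705173/9628134447493250 ≈ -1.3255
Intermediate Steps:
T(U, R) = (22 + U)/(12 + R)
x(v) = -1987/(-11/17 - v/34) (x(v) = -1987*(12 - 46)/(22 + v) = -1987*(-34/(22 + v)) = -1987/(-11/17 - v/34))
x(1153)/4838860 - 4489126/3386813 = (67558/(22 + 1153))/4838860 - 4489126/3386813 = (67558/1175)*(1/4838860) - 4489126*1/3386813 = (67558*(1/1175))*(1/4838860) - 4489126/3386813 = (67558/1175)*(1/4838860) - 4489126/3386813 = 33779/2842830250 - 4489126/3386813 = -12761708785705173/9628134447493250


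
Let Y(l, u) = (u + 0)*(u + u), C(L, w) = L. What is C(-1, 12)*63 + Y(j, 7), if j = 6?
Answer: 35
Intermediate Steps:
Y(l, u) = 2*u**2 (Y(l, u) = u*(2*u) = 2*u**2)
C(-1, 12)*63 + Y(j, 7) = -1*63 + 2*7**2 = -63 + 2*49 = -63 + 98 = 35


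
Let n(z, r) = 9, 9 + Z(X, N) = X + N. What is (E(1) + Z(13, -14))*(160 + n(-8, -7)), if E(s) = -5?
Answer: -2535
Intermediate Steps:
Z(X, N) = -9 + N + X (Z(X, N) = -9 + (X + N) = -9 + (N + X) = -9 + N + X)
(E(1) + Z(13, -14))*(160 + n(-8, -7)) = (-5 + (-9 - 14 + 13))*(160 + 9) = (-5 - 10)*169 = -15*169 = -2535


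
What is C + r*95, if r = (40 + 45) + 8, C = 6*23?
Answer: 8973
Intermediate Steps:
C = 138
r = 93 (r = 85 + 8 = 93)
C + r*95 = 138 + 93*95 = 138 + 8835 = 8973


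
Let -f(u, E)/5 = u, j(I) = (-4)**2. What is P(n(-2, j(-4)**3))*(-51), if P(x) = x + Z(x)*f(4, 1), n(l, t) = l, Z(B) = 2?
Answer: 2142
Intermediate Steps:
j(I) = 16
f(u, E) = -5*u
P(x) = -40 + x (P(x) = x + 2*(-5*4) = x + 2*(-20) = x - 40 = -40 + x)
P(n(-2, j(-4)**3))*(-51) = (-40 - 2)*(-51) = -42*(-51) = 2142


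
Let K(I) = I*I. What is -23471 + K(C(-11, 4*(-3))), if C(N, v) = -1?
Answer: -23470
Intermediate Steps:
K(I) = I**2
-23471 + K(C(-11, 4*(-3))) = -23471 + (-1)**2 = -23471 + 1 = -23470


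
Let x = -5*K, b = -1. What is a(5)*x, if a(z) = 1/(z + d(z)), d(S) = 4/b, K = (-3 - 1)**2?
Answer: -80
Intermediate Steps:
K = 16 (K = (-4)**2 = 16)
x = -80 (x = -5*16 = -80)
d(S) = -4 (d(S) = 4/(-1) = 4*(-1) = -4)
a(z) = 1/(-4 + z) (a(z) = 1/(z - 4) = 1/(-4 + z))
a(5)*x = -80/(-4 + 5) = -80/1 = 1*(-80) = -80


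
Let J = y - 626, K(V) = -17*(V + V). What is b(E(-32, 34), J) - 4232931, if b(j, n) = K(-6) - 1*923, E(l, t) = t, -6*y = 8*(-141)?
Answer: -4233650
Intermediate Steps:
y = 188 (y = -4*(-141)/3 = -⅙*(-1128) = 188)
K(V) = -34*V
J = -438 (J = 188 - 626 = -438)
b(j, n) = -719 (b(j, n) = -34*(-6) - 1*923 = 204 - 923 = -719)
b(E(-32, 34), J) - 4232931 = -719 - 4232931 = -4233650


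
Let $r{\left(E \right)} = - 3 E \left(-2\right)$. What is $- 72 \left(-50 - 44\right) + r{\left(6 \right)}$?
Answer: $6804$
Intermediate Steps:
$r{\left(E \right)} = 6 E$
$- 72 \left(-50 - 44\right) + r{\left(6 \right)} = - 72 \left(-50 - 44\right) + 6 \cdot 6 = - 72 \left(-50 - 44\right) + 36 = \left(-72\right) \left(-94\right) + 36 = 6768 + 36 = 6804$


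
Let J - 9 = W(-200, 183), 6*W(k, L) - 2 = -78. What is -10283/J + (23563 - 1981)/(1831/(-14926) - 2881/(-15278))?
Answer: 13650152129517/41326417 ≈ 3.3030e+5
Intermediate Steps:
W(k, L) = -38/3 (W(k, L) = ⅓ + (⅙)*(-78) = ⅓ - 13 = -38/3)
J = -11/3 (J = 9 - 38/3 = -11/3 ≈ -3.6667)
-10283/J + (23563 - 1981)/(1831/(-14926) - 2881/(-15278)) = -10283/(-11/3) + (23563 - 1981)/(1831/(-14926) - 2881/(-15278)) = -10283*(-3/11) + 21582/(1831*(-1/14926) - 2881*(-1/15278)) = 30849/11 + 21582/(-1831/14926 + 2881/15278) = 30849/11 + 21582/(3756947/57009857) = 30849/11 + 21582*(57009857/3756947) = 30849/11 + 1230386733774/3756947 = 13650152129517/41326417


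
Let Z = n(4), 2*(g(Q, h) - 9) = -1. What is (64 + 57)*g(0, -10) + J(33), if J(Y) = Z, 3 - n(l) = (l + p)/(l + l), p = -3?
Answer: 8251/8 ≈ 1031.4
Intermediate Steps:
n(l) = 3 - (-3 + l)/(2*l) (n(l) = 3 - (l - 3)/(l + l) = 3 - (-3 + l)/(2*l))
g(Q, h) = 17/2 (g(Q, h) = 9 + (½)*(-1) = 9 - ½ = 17/2)
Z = 23/8 (Z = (½)*(3 + 5*4)/4 = (½)*(¼)*(3 + 20) = (½)*(¼)*23 = 23/8 ≈ 2.8750)
J(Y) = 23/8
(64 + 57)*g(0, -10) + J(33) = (64 + 57)*(17/2) + 23/8 = 121*(17/2) + 23/8 = 2057/2 + 23/8 = 8251/8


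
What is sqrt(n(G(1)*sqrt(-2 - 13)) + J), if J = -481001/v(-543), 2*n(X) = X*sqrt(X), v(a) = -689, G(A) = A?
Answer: sqrt(1325638756 + 949442*(-15)**(3/4))/1378 ≈ 26.371 + 0.051094*I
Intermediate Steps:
n(X) = X**(3/2)/2 (n(X) = (X*sqrt(X))/2 = X**(3/2)/2)
J = 481001/689 (J = -481001/(-689) = -481001*(-1/689) = 481001/689 ≈ 698.11)
sqrt(n(G(1)*sqrt(-2 - 13)) + J) = sqrt((1*sqrt(-2 - 13))**(3/2)/2 + 481001/689) = sqrt((1*sqrt(-15))**(3/2)/2 + 481001/689) = sqrt((1*(I*sqrt(15)))**(3/2)/2 + 481001/689) = sqrt((I*sqrt(15))**(3/2)/2 + 481001/689) = sqrt((15**(3/4)*I**(3/2))/2 + 481001/689) = sqrt(15**(3/4)*I**(3/2)/2 + 481001/689) = sqrt(481001/689 + 15**(3/4)*I**(3/2)/2)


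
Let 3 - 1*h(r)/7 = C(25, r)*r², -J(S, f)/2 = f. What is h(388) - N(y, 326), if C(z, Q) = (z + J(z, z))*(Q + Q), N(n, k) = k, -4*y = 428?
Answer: 20443874895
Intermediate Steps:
y = -107 (y = -¼*428 = -107)
J(S, f) = -2*f
C(z, Q) = -2*Q*z (C(z, Q) = (z - 2*z)*(Q + Q) = (-z)*(2*Q) = -2*Q*z)
h(r) = 21 + 350*r³ (h(r) = 21 - 7*(-2*r*25)*r² = 21 - 7*(-50*r)*r² = 21 - (-350)*r³ = 21 + 350*r³)
h(388) - N(y, 326) = (21 + 350*388³) - 1*326 = (21 + 350*58411072) - 326 = (21 + 20443875200) - 326 = 20443875221 - 326 = 20443874895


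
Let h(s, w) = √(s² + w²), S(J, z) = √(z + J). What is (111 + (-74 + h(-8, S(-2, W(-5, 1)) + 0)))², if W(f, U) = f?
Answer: (37 + √57)² ≈ 1984.7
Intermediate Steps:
S(J, z) = √(J + z)
(111 + (-74 + h(-8, S(-2, W(-5, 1)) + 0)))² = (111 + (-74 + √((-8)² + (√(-2 - 5) + 0)²)))² = (111 + (-74 + √(64 + (√(-7) + 0)²)))² = (111 + (-74 + √(64 + (I*√7 + 0)²)))² = (111 + (-74 + √(64 + (I*√7)²)))² = (111 + (-74 + √(64 - 7)))² = (111 + (-74 + √57))² = (37 + √57)²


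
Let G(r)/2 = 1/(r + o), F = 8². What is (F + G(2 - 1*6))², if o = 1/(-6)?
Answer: 2521744/625 ≈ 4034.8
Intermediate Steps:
F = 64
o = -⅙ (o = 1*(-⅙) = -⅙ ≈ -0.16667)
G(r) = 2/(-⅙ + r) (G(r) = 2/(r - ⅙) = 2/(-⅙ + r))
(F + G(2 - 1*6))² = (64 + 12/(-1 + 6*(2 - 1*6)))² = (64 + 12/(-1 + 6*(2 - 6)))² = (64 + 12/(-1 + 6*(-4)))² = (64 + 12/(-1 - 24))² = (64 + 12/(-25))² = (64 + 12*(-1/25))² = (64 - 12/25)² = (1588/25)² = 2521744/625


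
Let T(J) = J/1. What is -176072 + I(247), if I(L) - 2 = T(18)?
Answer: -176052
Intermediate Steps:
T(J) = J (T(J) = J*1 = J)
I(L) = 20 (I(L) = 2 + 18 = 20)
-176072 + I(247) = -176072 + 20 = -176052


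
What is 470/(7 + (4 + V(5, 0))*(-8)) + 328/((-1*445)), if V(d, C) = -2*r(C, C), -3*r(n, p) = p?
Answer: -8694/445 ≈ -19.537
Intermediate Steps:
r(n, p) = -p/3
V(d, C) = 2*C/3 (V(d, C) = -(-2)*C/3 = 2*C/3)
470/(7 + (4 + V(5, 0))*(-8)) + 328/((-1*445)) = 470/(7 + (4 + (⅔)*0)*(-8)) + 328/((-1*445)) = 470/(7 + (4 + 0)*(-8)) + 328/(-445) = 470/(7 + 4*(-8)) + 328*(-1/445) = 470/(7 - 32) - 328/445 = 470/(-25) - 328/445 = 470*(-1/25) - 328/445 = -94/5 - 328/445 = -8694/445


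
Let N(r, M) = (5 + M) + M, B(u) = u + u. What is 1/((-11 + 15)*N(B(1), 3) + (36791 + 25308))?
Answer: 1/62143 ≈ 1.6092e-5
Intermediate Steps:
B(u) = 2*u
N(r, M) = 5 + 2*M
1/((-11 + 15)*N(B(1), 3) + (36791 + 25308)) = 1/((-11 + 15)*(5 + 2*3) + (36791 + 25308)) = 1/(4*(5 + 6) + 62099) = 1/(4*11 + 62099) = 1/(44 + 62099) = 1/62143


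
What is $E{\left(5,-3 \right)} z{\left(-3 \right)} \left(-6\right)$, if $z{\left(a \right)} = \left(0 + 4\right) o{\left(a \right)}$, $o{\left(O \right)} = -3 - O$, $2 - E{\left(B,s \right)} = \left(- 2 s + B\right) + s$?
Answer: $0$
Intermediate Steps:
$E{\left(B,s \right)} = 2 + s - B$ ($E{\left(B,s \right)} = 2 - \left(\left(- 2 s + B\right) + s\right) = 2 - \left(\left(B - 2 s\right) + s\right) = 2 - \left(B - s\right) = 2 + s - B$)
$z{\left(a \right)} = -12 - 4 a$ ($z{\left(a \right)} = \left(0 + 4\right) \left(-3 - a\right) = 4 \left(-3 - a\right) = -12 - 4 a$)
$E{\left(5,-3 \right)} z{\left(-3 \right)} \left(-6\right) = \left(2 - 3 - 5\right) \left(-12 - -12\right) \left(-6\right) = \left(2 - 3 - 5\right) \left(-12 + 12\right) \left(-6\right) = \left(-6\right) 0 \left(-6\right) = 0 \left(-6\right) = 0$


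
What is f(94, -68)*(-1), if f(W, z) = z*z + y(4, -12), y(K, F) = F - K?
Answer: -4608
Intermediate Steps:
f(W, z) = -16 + z² (f(W, z) = z*z + (-12 - 1*4) = z² + (-12 - 4) = z² - 16 = -16 + z²)
f(94, -68)*(-1) = (-16 + (-68)²)*(-1) = (-16 + 4624)*(-1) = 4608*(-1) = -4608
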